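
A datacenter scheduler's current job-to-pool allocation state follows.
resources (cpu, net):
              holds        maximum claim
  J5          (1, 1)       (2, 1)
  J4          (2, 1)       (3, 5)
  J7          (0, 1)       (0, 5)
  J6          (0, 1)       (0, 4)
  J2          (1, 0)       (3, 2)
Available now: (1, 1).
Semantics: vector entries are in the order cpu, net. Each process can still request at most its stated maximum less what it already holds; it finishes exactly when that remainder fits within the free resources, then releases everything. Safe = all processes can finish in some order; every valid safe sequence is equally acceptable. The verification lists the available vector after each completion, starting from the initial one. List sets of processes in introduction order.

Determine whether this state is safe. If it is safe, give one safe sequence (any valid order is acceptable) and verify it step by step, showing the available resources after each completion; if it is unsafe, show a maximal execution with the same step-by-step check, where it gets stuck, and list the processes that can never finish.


UNSAFE — no complete ordering exists.
Key observation: no order helps: past J5, J2, the free pool tops out at (3, 2), below what each blocked process needs in net.
A maximal execution: J5, J2 — then nothing else fits. Check, step by step:
  pool = (1, 1)
  J5: need (1, 0) fits (1, 1); releases (1, 1), pool now (2, 2)
  J2: need (2, 2) fits (2, 2); releases (1, 0), pool now (3, 2)
  blocked: J4 wants (1, 4), pool (3, 2) — not enough net
  blocked: J7 wants (0, 4), pool (3, 2) — not enough net
  blocked: J6 wants (0, 3), pool (3, 2) — not enough net
Never able to finish: J4, J7 and J6.


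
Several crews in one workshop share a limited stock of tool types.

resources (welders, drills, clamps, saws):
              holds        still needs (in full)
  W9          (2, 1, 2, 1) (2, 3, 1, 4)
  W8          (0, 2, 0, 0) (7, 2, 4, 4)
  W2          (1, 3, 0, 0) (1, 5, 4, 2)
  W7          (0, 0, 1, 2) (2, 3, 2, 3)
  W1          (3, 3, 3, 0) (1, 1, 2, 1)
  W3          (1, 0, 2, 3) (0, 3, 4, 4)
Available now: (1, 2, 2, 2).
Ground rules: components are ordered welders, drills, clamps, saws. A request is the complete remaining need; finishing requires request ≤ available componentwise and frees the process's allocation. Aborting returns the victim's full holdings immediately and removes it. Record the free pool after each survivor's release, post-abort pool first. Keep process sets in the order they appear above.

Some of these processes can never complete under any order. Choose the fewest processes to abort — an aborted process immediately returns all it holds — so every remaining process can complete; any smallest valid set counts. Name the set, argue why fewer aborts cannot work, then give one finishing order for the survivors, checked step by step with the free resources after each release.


Minimum abort set: W9.
Key observation: the deadlocked W7 becomes finishable only because W9 released (2, 1, 2, 1); it completes at step 2 below.
Minimality: the empty abort set fails — the state is deadlocked as it stands.
One survivor order: W1, W7, W2, W3, W8. Verifying each step (post-abort pool first):
  pool = (3, 3, 4, 3)
  W1: need (1, 1, 2, 1) fits (3, 3, 4, 3); releases (3, 3, 3, 0), pool now (6, 6, 7, 3)
  W7: need (2, 3, 2, 3) fits (6, 6, 7, 3); releases (0, 0, 1, 2), pool now (6, 6, 8, 5)
  W2: need (1, 5, 4, 2) fits (6, 6, 8, 5); releases (1, 3, 0, 0), pool now (7, 9, 8, 5)
  W3: need (0, 3, 4, 4) fits (7, 9, 8, 5); releases (1, 0, 2, 3), pool now (8, 9, 10, 8)
  W8: need (7, 2, 4, 4) fits (8, 9, 10, 8); releases (0, 2, 0, 0), pool now (8, 11, 10, 8)


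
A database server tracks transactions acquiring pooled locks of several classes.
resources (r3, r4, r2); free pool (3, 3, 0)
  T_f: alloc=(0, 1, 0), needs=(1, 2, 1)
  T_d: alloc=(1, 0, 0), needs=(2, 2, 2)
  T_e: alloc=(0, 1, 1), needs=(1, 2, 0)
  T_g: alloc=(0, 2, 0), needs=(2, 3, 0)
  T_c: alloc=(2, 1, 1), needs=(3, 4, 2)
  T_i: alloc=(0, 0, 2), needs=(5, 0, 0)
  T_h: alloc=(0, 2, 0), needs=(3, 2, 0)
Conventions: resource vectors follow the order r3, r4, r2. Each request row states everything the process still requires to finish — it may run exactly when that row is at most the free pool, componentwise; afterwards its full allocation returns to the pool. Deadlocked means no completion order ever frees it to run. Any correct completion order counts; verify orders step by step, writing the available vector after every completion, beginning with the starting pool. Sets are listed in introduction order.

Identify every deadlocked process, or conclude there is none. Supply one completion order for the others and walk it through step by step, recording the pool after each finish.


Deadlocked set: T_d, T_c and T_i.
Key observation: after T_e, T_h, T_f, T_g the pool peaks at (3, 9, 1), and each blocked process is short somewhere: T_d on r2; T_c on r2; T_i on r3.
One completion order for the rest: T_e, T_h, T_f, T_g. Check, step by step:
  pool = (3, 3, 0)
  T_e needs (1, 2, 0) <= (3, 3, 0) -> finishes; pool += (0, 1, 1) = (3, 4, 1)
  T_h needs (3, 2, 0) <= (3, 4, 1) -> finishes; pool += (0, 2, 0) = (3, 6, 1)
  T_f needs (1, 2, 1) <= (3, 6, 1) -> finishes; pool += (0, 1, 0) = (3, 7, 1)
  T_g needs (2, 3, 0) <= (3, 7, 1) -> finishes; pool += (0, 2, 0) = (3, 9, 1)
The stuck group stays short no matter what:
  T_d still needs (2, 2, 2) but only (3, 9, 1) is free — short on r2
  T_c still needs (3, 4, 2) but only (3, 9, 1) is free — short on r2
  T_i still needs (5, 0, 0) but only (3, 9, 1) is free — short on r3


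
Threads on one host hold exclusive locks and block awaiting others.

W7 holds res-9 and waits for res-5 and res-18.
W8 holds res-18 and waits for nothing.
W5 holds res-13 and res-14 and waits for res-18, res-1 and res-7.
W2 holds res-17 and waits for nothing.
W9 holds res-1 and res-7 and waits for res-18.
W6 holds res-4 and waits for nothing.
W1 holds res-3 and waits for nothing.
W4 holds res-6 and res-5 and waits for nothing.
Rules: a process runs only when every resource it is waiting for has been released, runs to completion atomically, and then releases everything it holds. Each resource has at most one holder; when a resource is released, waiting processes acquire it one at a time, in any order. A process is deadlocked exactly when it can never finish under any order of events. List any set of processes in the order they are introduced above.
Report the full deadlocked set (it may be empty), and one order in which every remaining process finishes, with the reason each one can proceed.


The deadlocked set is empty.
Key observation: there is no circular wait here — follow any chain and it reaches a process that is free to run now.
A valid finishing order for the others: W8, W9, W4, W5, W7, W6, W2, W1.
Check, step by step:
  run W8 (it waits on nothing); releases res-18
  run W9 (all its waits — res-18 — are resolved); releases res-1 and res-7
  run W4 (it waits on nothing); releases res-6 and res-5
  run W5 (all its waits — res-18, res-1 and res-7 — are resolved); releases res-13 and res-14
  run W7 (all its waits — res-5 and res-18 — are resolved); releases res-9
  run W6 (it waits on nothing); releases res-4
  run W2 (it waits on nothing); releases res-17
  run W1 (it waits on nothing); releases res-3


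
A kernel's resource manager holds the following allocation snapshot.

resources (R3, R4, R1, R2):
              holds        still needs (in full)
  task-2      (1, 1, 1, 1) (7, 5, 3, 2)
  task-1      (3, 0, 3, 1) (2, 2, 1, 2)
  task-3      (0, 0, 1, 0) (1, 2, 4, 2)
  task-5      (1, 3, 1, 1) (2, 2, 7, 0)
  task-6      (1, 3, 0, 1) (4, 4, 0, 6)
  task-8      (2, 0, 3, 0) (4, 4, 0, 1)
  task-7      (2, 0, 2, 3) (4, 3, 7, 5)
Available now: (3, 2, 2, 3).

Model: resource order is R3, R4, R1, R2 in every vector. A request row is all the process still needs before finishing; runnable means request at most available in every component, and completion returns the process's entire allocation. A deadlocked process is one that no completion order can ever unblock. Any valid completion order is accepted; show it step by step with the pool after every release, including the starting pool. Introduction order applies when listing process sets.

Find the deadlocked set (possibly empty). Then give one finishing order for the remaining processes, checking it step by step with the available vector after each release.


The deadlocked set is task-2, task-5, task-6, task-8 and task-7.
Key observation: after task-1, task-3 the pool peaks at (6, 2, 6, 4), and each blocked process is short somewhere: task-2 on R3, R4; task-5 on R1; task-6 on R4, R2; task-8 on R4; task-7 on R4, R1, R2.
A valid finishing order for the others: task-1, task-3. Check, step by step:
  pool = (3, 2, 2, 3)
  task-1 needs (2, 2, 1, 2) <= (3, 2, 2, 3) -> finishes; pool += (3, 0, 3, 1) = (6, 2, 5, 4)
  task-3 needs (1, 2, 4, 2) <= (6, 2, 5, 4) -> finishes; pool += (0, 0, 1, 0) = (6, 2, 6, 4)
The blocked processes can never fit:
  task-2 cannot run: need (7, 5, 3, 2) vs free (6, 2, 6, 4) (insufficient R3 and R4)
  task-5 cannot run: need (2, 2, 7, 0) vs free (6, 2, 6, 4) (insufficient R1)
  task-6 cannot run: need (4, 4, 0, 6) vs free (6, 2, 6, 4) (insufficient R4 and R2)
  task-8 cannot run: need (4, 4, 0, 1) vs free (6, 2, 6, 4) (insufficient R4)
  task-7 cannot run: need (4, 3, 7, 5) vs free (6, 2, 6, 4) (insufficient R4, R1 and R2)


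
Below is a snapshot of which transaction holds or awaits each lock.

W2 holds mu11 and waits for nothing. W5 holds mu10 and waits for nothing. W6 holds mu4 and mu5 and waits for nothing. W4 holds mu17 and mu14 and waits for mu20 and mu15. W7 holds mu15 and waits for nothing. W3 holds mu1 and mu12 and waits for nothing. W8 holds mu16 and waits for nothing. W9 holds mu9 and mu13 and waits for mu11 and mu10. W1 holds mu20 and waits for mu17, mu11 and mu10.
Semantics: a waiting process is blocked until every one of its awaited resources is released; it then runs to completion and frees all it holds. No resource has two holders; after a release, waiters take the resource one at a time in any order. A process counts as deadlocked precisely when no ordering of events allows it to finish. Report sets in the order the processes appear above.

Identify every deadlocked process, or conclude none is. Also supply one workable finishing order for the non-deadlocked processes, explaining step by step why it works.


The deadlocked set is W4 and W1.
Key observation: nobody on the ring W4 -> W1 -> W4 can start until another member finishes, which never happens; no other process is dragged down with it.
One completion order for the rest: W8, W5, W2, W6, W9, W7, W3.
Check, step by step:
  run W8 (it waits on nothing); releases mu16
  run W5 (it waits on nothing); releases mu10
  run W2 (it waits on nothing); releases mu11
  run W6 (it waits on nothing); releases mu4 and mu5
  W9: everything it awaited (mu11 and mu10) is free; runs, freeing mu9 and mu13
  run W7 (it waits on nothing); releases mu15
  run W3 (it waits on nothing); releases mu1 and mu12


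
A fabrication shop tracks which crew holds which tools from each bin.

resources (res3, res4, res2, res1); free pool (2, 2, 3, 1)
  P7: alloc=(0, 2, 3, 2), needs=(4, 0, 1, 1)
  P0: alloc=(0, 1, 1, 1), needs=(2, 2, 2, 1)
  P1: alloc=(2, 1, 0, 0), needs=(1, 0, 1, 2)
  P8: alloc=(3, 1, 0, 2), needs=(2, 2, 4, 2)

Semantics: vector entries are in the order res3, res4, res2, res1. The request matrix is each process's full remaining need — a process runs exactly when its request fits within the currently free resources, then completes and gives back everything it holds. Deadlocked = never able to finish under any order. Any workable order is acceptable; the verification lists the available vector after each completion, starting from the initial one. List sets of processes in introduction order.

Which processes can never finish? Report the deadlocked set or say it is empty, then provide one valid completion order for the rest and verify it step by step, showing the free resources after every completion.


No process is deadlocked.
Key observation: P0 fits the free pool immediately, and its release cascades until everyone finishes.
One completion order for the rest: P0, P8, P1, P7. Step-by-step check:
  pool = (2, 2, 3, 1)
  run P0 (needs (2, 2, 2, 1), free (2, 2, 3, 1)); after release of (0, 1, 1, 1) the pool is (2, 3, 4, 2)
  run P8 (needs (2, 2, 4, 2), free (2, 3, 4, 2)); after release of (3, 1, 0, 2) the pool is (5, 4, 4, 4)
  run P1 (needs (1, 0, 1, 2), free (5, 4, 4, 4)); after release of (2, 1, 0, 0) the pool is (7, 5, 4, 4)
  run P7 (needs (4, 0, 1, 1), free (7, 5, 4, 4)); after release of (0, 2, 3, 2) the pool is (7, 7, 7, 6)


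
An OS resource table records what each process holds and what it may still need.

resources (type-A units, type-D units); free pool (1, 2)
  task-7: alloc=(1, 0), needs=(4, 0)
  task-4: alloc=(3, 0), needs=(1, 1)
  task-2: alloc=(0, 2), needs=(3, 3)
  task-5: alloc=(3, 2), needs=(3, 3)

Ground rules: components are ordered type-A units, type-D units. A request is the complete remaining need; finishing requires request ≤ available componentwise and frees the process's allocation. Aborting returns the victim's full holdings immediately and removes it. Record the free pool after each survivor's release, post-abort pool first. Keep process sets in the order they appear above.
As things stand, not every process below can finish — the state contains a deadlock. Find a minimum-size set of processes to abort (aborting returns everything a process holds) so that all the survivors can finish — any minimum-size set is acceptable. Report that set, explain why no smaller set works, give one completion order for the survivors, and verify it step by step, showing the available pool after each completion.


The answer: abort task-5.
Key observation: no ordering could ever have run task-2 before the abort of task-5; with (3, 2) back in the pool it fits at step 1.
No smaller set exists: with zero aborts the deadlock remains.
The survivors complete as task-2, task-7, task-4. Step-by-step check (starting from the post-abort pool):
  pool = (4, 4)
  run task-2 (needs (3, 3), free (4, 4)); after release of (0, 2) the pool is (4, 6)
  run task-7 (needs (4, 0), free (4, 6)); after release of (1, 0) the pool is (5, 6)
  run task-4 (needs (1, 1), free (5, 6)); after release of (3, 0) the pool is (8, 6)


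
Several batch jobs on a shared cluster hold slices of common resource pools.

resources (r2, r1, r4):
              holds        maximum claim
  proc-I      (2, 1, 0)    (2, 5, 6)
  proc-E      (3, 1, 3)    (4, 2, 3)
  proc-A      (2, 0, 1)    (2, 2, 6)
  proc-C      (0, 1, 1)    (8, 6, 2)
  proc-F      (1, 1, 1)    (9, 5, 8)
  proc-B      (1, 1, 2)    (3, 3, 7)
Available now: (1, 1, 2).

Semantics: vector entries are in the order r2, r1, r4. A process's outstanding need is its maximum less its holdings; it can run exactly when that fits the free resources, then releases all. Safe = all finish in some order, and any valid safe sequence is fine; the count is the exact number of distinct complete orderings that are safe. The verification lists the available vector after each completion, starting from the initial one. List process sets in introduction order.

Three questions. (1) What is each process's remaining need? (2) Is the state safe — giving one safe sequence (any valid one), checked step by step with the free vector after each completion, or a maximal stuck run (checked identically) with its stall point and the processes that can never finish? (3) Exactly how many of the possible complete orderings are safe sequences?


(1) Remaining need (order r2, r1, r4):
  proc-I: (0, 4, 6)
  proc-E: (1, 1, 0)
  proc-A: (0, 2, 5)
  proc-C: (8, 5, 1)
  proc-F: (8, 4, 7)
  proc-B: (2, 2, 5)
(2) UNSAFE — no complete ordering exists.
Key observation: the wall is r1: completing proc-E, proc-A, proc-B brings the pool only to (7, 3, 8), and all the rest need more.
The run proc-E, proc-A, proc-B cannot be extended any further. Check, step by step:
  pool = (1, 1, 2)
  run proc-E (needs (1, 1, 0), free (1, 1, 2)); after release of (3, 1, 3) the pool is (4, 2, 5)
  run proc-A (needs (0, 2, 5), free (4, 2, 5)); after release of (2, 0, 1) the pool is (6, 2, 6)
  run proc-B (needs (2, 2, 5), free (6, 2, 6)); after release of (1, 1, 2) the pool is (7, 3, 8)
  proc-I still needs (0, 4, 6) but only (7, 3, 8) is free — short on r1
  proc-C still needs (8, 5, 1) but only (7, 3, 8) is free — short on r2 and r1
  proc-F still needs (8, 4, 7) but only (7, 3, 8) is free — short on r2 and r1
Processes that can never finish: proc-I, proc-C and proc-F.
(3) The exact count: 0 of the possible complete orderings are safe sequences.


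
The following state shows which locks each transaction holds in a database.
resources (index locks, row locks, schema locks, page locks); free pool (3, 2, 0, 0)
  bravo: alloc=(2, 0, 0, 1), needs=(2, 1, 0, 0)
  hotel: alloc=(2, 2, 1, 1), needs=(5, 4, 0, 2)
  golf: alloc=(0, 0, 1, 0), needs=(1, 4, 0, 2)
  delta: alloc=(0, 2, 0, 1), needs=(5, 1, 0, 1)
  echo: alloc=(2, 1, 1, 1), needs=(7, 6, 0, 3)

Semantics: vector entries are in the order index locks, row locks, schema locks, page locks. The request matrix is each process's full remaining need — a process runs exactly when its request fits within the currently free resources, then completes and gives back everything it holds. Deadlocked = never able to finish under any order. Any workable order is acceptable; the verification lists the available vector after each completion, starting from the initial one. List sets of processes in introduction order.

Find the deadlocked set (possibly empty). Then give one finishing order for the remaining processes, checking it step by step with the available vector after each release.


Nothing here is deadlocked.
Key observation: no deadlock: bravo fits now, and the freed resources carry the rest through.
The rest can finish in the order bravo, delta, hotel, echo, golf. Check, step by step:
  pool = (3, 2, 0, 0)
  bravo: need (2, 1, 0, 0) fits (3, 2, 0, 0); releases (2, 0, 0, 1), pool now (5, 2, 0, 1)
  delta: need (5, 1, 0, 1) fits (5, 2, 0, 1); releases (0, 2, 0, 1), pool now (5, 4, 0, 2)
  hotel: need (5, 4, 0, 2) fits (5, 4, 0, 2); releases (2, 2, 1, 1), pool now (7, 6, 1, 3)
  echo: need (7, 6, 0, 3) fits (7, 6, 1, 3); releases (2, 1, 1, 1), pool now (9, 7, 2, 4)
  golf: need (1, 4, 0, 2) fits (9, 7, 2, 4); releases (0, 0, 1, 0), pool now (9, 7, 3, 4)


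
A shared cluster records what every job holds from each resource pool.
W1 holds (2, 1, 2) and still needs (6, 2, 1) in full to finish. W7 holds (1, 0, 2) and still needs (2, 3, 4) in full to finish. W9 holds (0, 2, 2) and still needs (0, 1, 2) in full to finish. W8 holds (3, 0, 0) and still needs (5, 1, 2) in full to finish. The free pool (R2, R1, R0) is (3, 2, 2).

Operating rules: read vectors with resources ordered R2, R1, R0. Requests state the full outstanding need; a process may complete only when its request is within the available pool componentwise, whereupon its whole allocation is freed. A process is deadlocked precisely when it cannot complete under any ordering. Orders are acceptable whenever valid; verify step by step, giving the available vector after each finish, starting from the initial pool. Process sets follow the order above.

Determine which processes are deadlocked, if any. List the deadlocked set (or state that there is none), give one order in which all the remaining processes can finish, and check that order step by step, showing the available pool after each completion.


The deadlocked set is W1 and W8.
Key observation: no order helps: past W9, W7, the free pool tops out at (4, 4, 6), below what each blocked process needs in R2.
A valid finishing order for the others: W9, W7. Walking it through:
  pool = (3, 2, 2)
  run W9 (needs (0, 1, 2), free (3, 2, 2)); after release of (0, 2, 2) the pool is (3, 4, 4)
  run W7 (needs (2, 3, 4), free (3, 4, 4)); after release of (1, 0, 2) the pool is (4, 4, 6)
None of the blocked processes ever fits:
  W1 still needs (6, 2, 1) but only (4, 4, 6) is free — short on R2
  W8 still needs (5, 1, 2) but only (4, 4, 6) is free — short on R2


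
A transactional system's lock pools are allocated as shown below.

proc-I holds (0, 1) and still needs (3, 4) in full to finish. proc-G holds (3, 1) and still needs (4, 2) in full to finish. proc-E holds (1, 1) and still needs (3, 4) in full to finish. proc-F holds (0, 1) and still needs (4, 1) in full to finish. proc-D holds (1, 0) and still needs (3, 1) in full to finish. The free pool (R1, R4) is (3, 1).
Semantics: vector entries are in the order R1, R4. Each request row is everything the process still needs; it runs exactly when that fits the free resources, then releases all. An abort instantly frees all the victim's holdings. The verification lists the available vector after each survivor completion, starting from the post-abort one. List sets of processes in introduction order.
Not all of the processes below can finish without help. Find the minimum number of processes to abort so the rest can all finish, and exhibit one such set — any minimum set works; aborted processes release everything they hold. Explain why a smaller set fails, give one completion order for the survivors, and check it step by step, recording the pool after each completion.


Minimum abort set: proc-I.
Key observation: no ordering could ever have run proc-E before the abort of proc-I; with (0, 1) back in the pool it fits at step 4.
Minimality: the empty abort set fails — the state is deadlocked as it stands.
Survivors finish in the order: proc-D, proc-G, proc-F, proc-E. Verifying each step (pool after the aborts first):
  pool = (3, 2)
  proc-D: need (3, 1) fits (3, 2); releases (1, 0), pool now (4, 2)
  proc-G: need (4, 2) fits (4, 2); releases (3, 1), pool now (7, 3)
  proc-F: need (4, 1) fits (7, 3); releases (0, 1), pool now (7, 4)
  proc-E: need (3, 4) fits (7, 4); releases (1, 1), pool now (8, 5)


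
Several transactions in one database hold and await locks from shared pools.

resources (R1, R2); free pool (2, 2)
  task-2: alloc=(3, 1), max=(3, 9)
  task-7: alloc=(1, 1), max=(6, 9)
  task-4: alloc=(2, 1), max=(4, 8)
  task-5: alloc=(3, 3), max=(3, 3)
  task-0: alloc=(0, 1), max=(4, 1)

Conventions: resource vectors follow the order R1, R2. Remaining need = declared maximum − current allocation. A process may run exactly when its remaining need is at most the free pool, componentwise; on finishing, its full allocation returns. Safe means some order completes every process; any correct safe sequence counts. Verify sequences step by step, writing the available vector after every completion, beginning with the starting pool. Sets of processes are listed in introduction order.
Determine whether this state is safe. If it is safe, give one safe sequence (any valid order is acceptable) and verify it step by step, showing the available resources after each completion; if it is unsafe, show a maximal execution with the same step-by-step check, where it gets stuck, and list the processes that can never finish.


UNSAFE — no complete ordering exists.
Key observation: the wall is R2: completing task-5, task-0 brings the pool only to (5, 6), and all the rest need more.
A maximal execution: task-5, task-0 — then nothing else fits. Check, step by step:
  pool = (2, 2)
  run task-5 (needs (0, 0), free (2, 2)); after release of (3, 3) the pool is (5, 5)
  run task-0 (needs (4, 0), free (5, 5)); after release of (0, 1) the pool is (5, 6)
  task-2 still needs (0, 8) but only (5, 6) is free — short on R2
  task-7 still needs (5, 8) but only (5, 6) is free — short on R2
  task-4 still needs (2, 7) but only (5, 6) is free — short on R2
Permanently blocked: task-2, task-7 and task-4.


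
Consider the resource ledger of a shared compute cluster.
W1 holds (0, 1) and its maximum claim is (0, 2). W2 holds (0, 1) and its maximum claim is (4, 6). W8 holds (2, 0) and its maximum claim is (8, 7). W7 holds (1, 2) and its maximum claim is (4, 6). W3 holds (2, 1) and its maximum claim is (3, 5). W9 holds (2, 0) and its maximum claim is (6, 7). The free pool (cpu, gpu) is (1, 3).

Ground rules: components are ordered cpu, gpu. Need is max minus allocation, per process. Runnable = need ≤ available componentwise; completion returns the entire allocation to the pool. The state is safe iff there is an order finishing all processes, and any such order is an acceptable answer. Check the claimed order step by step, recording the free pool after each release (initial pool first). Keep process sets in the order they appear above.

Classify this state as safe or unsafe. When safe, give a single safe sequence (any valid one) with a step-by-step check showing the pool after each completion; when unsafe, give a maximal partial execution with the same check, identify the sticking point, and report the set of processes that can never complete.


SAFE, for example via the order W1, W3, W7, W9, W2, W8.
Key observation: the first exact fit in this order is W3 — it needs (1, 4) with (1, 4) free, meeting a requested resource to the last unit.
Verifying each step:
  pool = (1, 3)
  W1: need (0, 1) fits (1, 3); releases (0, 1), pool now (1, 4)
  W3: need (1, 4) fits (1, 4); releases (2, 1), pool now (3, 5)
  W7: need (3, 4) fits (3, 5); releases (1, 2), pool now (4, 7)
  W9: need (4, 7) fits (4, 7); releases (2, 0), pool now (6, 7)
  W2: need (4, 5) fits (6, 7); releases (0, 1), pool now (6, 8)
  W8: need (6, 7) fits (6, 8); releases (2, 0), pool now (8, 8)


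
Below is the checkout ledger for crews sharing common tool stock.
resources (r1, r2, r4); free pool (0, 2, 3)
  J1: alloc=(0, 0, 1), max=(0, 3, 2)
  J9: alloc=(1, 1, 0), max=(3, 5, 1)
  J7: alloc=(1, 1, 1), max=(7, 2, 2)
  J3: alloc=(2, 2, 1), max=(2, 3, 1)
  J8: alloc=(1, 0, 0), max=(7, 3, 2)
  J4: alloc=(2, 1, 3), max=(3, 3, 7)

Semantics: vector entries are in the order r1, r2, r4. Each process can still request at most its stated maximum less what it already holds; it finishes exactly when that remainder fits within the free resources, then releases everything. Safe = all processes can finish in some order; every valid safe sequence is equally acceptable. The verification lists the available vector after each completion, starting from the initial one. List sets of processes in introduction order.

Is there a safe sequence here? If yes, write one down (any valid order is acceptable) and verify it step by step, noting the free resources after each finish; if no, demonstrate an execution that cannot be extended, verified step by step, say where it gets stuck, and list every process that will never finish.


UNSAFE.
Key observation: once J3, J4, J1, J9 finish, the pool peaks at (5, 6, 8) — and every remaining process still needs more r1 than that.
The run J3, J4, J1, J9 cannot be extended any further. Verifying each step:
  pool = (0, 2, 3)
  J3 needs (0, 1, 0) <= (0, 2, 3) -> finishes; pool += (2, 2, 1) = (2, 4, 4)
  J4 needs (1, 2, 4) <= (2, 4, 4) -> finishes; pool += (2, 1, 3) = (4, 5, 7)
  J1 needs (0, 3, 1) <= (4, 5, 7) -> finishes; pool += (0, 0, 1) = (4, 5, 8)
  J9 needs (2, 4, 1) <= (4, 5, 8) -> finishes; pool += (1, 1, 0) = (5, 6, 8)
  J7 still needs (6, 1, 1) but only (5, 6, 8) is free — short on r1
  J8 still needs (6, 3, 2) but only (5, 6, 8) is free — short on r1
Processes that can never finish: J7 and J8.


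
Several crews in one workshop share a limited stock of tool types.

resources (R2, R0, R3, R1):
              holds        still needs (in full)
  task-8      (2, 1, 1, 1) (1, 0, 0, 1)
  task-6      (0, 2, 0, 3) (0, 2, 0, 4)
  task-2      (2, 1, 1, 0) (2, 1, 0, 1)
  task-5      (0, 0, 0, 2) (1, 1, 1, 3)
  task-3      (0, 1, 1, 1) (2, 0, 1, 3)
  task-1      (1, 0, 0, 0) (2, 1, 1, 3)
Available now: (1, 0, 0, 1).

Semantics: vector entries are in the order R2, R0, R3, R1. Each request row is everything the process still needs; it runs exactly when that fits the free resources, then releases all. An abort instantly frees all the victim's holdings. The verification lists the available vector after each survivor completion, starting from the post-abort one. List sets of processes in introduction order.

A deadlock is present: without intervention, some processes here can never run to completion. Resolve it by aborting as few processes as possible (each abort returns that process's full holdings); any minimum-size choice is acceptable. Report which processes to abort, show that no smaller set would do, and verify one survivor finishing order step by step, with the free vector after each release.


The answer: abort task-3.
Key observation: task-5 was stuck for good until task-3 gave back (0, 1, 1, 1); in the order shown it finishes at step 2.
Why nothing smaller works: aborting no one leaves the state deadlocked as given.
The survivors complete as task-8, task-5, task-6, task-1, task-2. Verifying each step (starting from the post-abort pool):
  pool = (1, 1, 1, 2)
  run task-8 (needs (1, 0, 0, 1), free (1, 1, 1, 2)); after release of (2, 1, 1, 1) the pool is (3, 2, 2, 3)
  run task-5 (needs (1, 1, 1, 3), free (3, 2, 2, 3)); after release of (0, 0, 0, 2) the pool is (3, 2, 2, 5)
  run task-6 (needs (0, 2, 0, 4), free (3, 2, 2, 5)); after release of (0, 2, 0, 3) the pool is (3, 4, 2, 8)
  run task-1 (needs (2, 1, 1, 3), free (3, 4, 2, 8)); after release of (1, 0, 0, 0) the pool is (4, 4, 2, 8)
  run task-2 (needs (2, 1, 0, 1), free (4, 4, 2, 8)); after release of (2, 1, 1, 0) the pool is (6, 5, 3, 8)


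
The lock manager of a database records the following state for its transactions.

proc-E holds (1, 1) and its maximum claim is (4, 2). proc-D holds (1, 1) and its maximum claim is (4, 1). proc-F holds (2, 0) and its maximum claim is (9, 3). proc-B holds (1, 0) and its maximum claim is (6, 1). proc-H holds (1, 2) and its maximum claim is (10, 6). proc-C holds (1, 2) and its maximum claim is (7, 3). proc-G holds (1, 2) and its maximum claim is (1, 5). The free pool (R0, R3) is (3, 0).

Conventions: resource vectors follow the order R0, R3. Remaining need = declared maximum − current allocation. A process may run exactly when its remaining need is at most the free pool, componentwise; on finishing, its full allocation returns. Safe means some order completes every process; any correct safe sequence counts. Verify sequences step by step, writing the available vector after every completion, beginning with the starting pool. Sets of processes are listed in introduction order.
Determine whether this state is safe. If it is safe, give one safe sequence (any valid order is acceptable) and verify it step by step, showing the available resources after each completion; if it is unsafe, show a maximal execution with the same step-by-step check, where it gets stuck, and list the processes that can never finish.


SAFE. One safe sequence: proc-D, proc-E, proc-B, proc-C, proc-F, proc-H, proc-G.
Key observation: the order's first zero-slack moment is proc-D ((3, 0) needed, (3, 0) free — a requested resource with nothing to spare).
Verifying each step:
  pool = (3, 0)
  proc-D: need (3, 0) fits (3, 0); releases (1, 1), pool now (4, 1)
  proc-E: need (3, 1) fits (4, 1); releases (1, 1), pool now (5, 2)
  proc-B: need (5, 1) fits (5, 2); releases (1, 0), pool now (6, 2)
  proc-C: need (6, 1) fits (6, 2); releases (1, 2), pool now (7, 4)
  proc-F: need (7, 3) fits (7, 4); releases (2, 0), pool now (9, 4)
  proc-H: need (9, 4) fits (9, 4); releases (1, 2), pool now (10, 6)
  proc-G: need (0, 3) fits (10, 6); releases (1, 2), pool now (11, 8)


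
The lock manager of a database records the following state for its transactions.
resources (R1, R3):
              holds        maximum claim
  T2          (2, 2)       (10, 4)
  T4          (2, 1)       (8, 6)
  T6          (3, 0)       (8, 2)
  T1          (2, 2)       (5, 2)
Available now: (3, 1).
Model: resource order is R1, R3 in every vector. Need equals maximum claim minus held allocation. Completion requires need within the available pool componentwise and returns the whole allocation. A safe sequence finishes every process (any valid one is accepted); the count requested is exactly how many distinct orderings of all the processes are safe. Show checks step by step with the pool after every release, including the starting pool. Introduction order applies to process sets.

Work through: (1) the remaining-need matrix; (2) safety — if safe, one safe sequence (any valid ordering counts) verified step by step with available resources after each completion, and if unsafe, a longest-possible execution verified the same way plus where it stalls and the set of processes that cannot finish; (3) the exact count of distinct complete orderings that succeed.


(1) Need matrix, components ordered R1, R3:
  T2: (8, 2)
  T4: (6, 5)
  T6: (5, 2)
  T1: (3, 0)
(2) The state is SAFE; one workable sequence: T1, T6, T2, T4.
Key observation: the order's first zero-slack moment is T1 ((3, 0) needed, (3, 1) free — a requested resource with nothing to spare).
Check, step by step:
  pool = (3, 1)
  T1 needs (3, 0) <= (3, 1) -> finishes; pool += (2, 2) = (5, 3)
  T6 needs (5, 2) <= (5, 3) -> finishes; pool += (3, 0) = (8, 3)
  T2 needs (8, 2) <= (8, 3) -> finishes; pool += (2, 2) = (10, 5)
  T4 needs (6, 5) <= (10, 5) -> finishes; pool += (2, 1) = (12, 6)
(3) The exact count: 1 of the possible complete orderings is a safe sequence.


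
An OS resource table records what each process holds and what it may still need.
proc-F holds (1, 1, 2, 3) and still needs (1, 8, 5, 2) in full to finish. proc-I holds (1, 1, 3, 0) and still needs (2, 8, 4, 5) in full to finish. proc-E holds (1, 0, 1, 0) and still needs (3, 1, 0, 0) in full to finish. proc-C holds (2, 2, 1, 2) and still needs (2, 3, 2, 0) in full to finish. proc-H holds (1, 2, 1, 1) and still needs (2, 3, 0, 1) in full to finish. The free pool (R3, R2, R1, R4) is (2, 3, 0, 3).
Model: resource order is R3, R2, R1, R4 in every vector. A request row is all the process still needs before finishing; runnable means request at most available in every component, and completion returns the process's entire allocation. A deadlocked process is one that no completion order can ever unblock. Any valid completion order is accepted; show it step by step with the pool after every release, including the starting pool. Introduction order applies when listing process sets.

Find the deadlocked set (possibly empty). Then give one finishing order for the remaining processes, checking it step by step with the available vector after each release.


Deadlocked: proc-F and proc-I.
Key observation: even finishing proc-H, proc-E, proc-C leaves just (6, 7, 3, 6) free — too little R2 for any of the remaining processes.
A valid finishing order for the others: proc-H, proc-E, proc-C. Check, step by step:
  pool = (2, 3, 0, 3)
  proc-H: need (2, 3, 0, 1) fits (2, 3, 0, 3); releases (1, 2, 1, 1), pool now (3, 5, 1, 4)
  proc-E: need (3, 1, 0, 0) fits (3, 5, 1, 4); releases (1, 0, 1, 0), pool now (4, 5, 2, 4)
  proc-C: need (2, 3, 2, 0) fits (4, 5, 2, 4); releases (2, 2, 1, 2), pool now (6, 7, 3, 6)
None of the blocked processes ever fits:
  proc-F still needs (1, 8, 5, 2) but only (6, 7, 3, 6) is free — short on R2 and R1
  proc-I still needs (2, 8, 4, 5) but only (6, 7, 3, 6) is free — short on R2 and R1


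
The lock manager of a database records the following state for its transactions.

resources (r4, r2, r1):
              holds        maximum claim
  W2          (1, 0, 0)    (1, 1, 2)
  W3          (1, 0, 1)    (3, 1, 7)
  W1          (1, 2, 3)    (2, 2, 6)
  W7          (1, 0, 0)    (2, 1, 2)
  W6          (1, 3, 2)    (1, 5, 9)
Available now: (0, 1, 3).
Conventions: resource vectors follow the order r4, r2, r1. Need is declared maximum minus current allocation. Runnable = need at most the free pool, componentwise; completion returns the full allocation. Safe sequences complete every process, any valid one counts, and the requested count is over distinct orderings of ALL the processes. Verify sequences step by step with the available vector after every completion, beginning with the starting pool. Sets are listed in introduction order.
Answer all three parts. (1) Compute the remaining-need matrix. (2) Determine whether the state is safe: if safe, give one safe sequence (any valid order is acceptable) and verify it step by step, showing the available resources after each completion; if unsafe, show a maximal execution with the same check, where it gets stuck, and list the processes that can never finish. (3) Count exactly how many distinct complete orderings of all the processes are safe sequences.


(1) Outstanding need per process (order r4, r2, r1):
  W2: (0, 1, 2)
  W3: (2, 1, 6)
  W1: (1, 0, 3)
  W7: (1, 1, 2)
  W6: (0, 2, 7)
(2) SAFE, for example via the order W2, W1, W3, W7, W6.
Key observation: at W2 the run first touches a limit — (0, 1, 2) against (0, 1, 3), exact on a resource it actually requests.
Walking it through:
  pool = (0, 1, 3)
  W2: need (0, 1, 2) fits (0, 1, 3); releases (1, 0, 0), pool now (1, 1, 3)
  W1: need (1, 0, 3) fits (1, 1, 3); releases (1, 2, 3), pool now (2, 3, 6)
  W3: need (2, 1, 6) fits (2, 3, 6); releases (1, 0, 1), pool now (3, 3, 7)
  W7: need (1, 1, 2) fits (3, 3, 7); releases (1, 0, 0), pool now (4, 3, 7)
  W6: need (0, 2, 7) fits (4, 3, 7); releases (1, 3, 2), pool now (5, 6, 9)
(3) Precisely 4 of the possible complete orderings are safe sequences.


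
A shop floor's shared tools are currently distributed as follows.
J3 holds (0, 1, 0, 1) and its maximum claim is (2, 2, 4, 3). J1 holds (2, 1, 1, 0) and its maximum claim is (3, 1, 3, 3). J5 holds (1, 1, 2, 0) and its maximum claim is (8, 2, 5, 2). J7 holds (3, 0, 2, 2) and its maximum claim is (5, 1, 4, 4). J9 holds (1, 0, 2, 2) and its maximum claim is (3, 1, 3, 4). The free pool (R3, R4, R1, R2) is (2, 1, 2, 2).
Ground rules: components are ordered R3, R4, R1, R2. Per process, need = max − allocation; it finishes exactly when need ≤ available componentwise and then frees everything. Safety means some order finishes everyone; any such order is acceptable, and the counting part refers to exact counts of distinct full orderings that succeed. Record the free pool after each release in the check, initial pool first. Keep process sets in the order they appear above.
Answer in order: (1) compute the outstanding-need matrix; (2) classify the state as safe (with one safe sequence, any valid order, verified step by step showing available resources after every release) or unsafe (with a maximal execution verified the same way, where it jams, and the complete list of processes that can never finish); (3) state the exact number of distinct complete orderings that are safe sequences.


(1) Remaining need (order R3, R4, R1, R2):
  J3: (2, 1, 4, 2)
  J1: (1, 0, 2, 3)
  J5: (7, 1, 3, 2)
  J7: (2, 1, 2, 2)
  J9: (2, 1, 1, 2)
(2) SAFE — a valid safe sequence is J7, J1, J5, J9, J3.
Key observation: reading the order forward, J7 is the first process whose need (2, 1, 2, 2) meets the free pool (2, 1, 2, 2) exactly on a resource it requests.
Verifying each step:
  pool = (2, 1, 2, 2)
  run J7 (needs (2, 1, 2, 2), free (2, 1, 2, 2)); after release of (3, 0, 2, 2) the pool is (5, 1, 4, 4)
  run J1 (needs (1, 0, 2, 3), free (5, 1, 4, 4)); after release of (2, 1, 1, 0) the pool is (7, 2, 5, 4)
  run J5 (needs (7, 1, 3, 2), free (7, 2, 5, 4)); after release of (1, 1, 2, 0) the pool is (8, 3, 7, 4)
  run J9 (needs (2, 1, 1, 2), free (8, 3, 7, 4)); after release of (1, 0, 2, 2) the pool is (9, 3, 9, 6)
  run J3 (needs (2, 1, 4, 2), free (9, 3, 9, 6)); after release of (0, 1, 0, 1) the pool is (9, 4, 9, 7)
(3) Precisely 20 of the possible complete orderings are safe sequences.


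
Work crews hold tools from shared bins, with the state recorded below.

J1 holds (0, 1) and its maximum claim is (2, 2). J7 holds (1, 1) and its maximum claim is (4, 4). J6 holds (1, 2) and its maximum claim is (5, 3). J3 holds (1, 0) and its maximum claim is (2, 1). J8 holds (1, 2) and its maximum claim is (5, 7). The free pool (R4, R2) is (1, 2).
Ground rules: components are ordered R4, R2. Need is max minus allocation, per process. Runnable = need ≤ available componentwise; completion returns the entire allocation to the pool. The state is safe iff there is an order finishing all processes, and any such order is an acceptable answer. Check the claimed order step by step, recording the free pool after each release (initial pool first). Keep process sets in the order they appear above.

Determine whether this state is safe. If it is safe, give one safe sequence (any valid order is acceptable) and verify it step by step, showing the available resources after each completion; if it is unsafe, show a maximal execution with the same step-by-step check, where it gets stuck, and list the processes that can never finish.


The state is UNSAFE.
Key observation: J3, J1 can finish, but then (2, 3) is all there is, and the blocked group's R4 demands exceed it.
The run J3, J1 cannot be extended any further. Check, step by step:
  pool = (1, 2)
  J3: need (1, 1) fits (1, 2); releases (1, 0), pool now (2, 2)
  J1: need (2, 1) fits (2, 2); releases (0, 1), pool now (2, 3)
  J7 cannot run: need (3, 3) vs free (2, 3) (insufficient R4)
  J6 cannot run: need (4, 1) vs free (2, 3) (insufficient R4)
  J8 cannot run: need (4, 5) vs free (2, 3) (insufficient R4 and R2)
Never able to finish: J7, J6 and J8.
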